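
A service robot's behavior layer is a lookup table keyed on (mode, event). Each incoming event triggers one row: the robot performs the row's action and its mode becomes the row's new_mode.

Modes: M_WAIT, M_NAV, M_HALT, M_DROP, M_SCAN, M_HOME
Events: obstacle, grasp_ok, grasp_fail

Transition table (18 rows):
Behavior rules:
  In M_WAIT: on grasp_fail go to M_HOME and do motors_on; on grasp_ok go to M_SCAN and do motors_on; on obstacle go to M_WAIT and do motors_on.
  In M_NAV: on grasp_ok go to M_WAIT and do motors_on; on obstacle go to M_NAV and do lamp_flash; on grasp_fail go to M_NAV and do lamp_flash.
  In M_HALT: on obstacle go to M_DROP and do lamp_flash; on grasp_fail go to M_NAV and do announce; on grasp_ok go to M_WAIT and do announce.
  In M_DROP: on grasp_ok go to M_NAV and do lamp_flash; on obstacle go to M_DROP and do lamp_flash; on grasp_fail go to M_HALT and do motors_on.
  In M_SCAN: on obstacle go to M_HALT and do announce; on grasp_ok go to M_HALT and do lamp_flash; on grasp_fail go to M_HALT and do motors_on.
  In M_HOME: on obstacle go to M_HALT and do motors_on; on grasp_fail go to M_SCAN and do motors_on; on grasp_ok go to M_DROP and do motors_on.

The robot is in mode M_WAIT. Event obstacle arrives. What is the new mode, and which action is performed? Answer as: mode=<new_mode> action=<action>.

current mode = M_WAIT; filter table to that mode:
  (M_WAIT, grasp_fail) → (M_HOME, motors_on)
  (M_WAIT, grasp_ok) → (M_SCAN, motors_on)
  (M_WAIT, obstacle) → (M_WAIT, motors_on)  ← event matches
event = obstacle selects (M_WAIT, motors_on)

mode=M_WAIT action=motors_on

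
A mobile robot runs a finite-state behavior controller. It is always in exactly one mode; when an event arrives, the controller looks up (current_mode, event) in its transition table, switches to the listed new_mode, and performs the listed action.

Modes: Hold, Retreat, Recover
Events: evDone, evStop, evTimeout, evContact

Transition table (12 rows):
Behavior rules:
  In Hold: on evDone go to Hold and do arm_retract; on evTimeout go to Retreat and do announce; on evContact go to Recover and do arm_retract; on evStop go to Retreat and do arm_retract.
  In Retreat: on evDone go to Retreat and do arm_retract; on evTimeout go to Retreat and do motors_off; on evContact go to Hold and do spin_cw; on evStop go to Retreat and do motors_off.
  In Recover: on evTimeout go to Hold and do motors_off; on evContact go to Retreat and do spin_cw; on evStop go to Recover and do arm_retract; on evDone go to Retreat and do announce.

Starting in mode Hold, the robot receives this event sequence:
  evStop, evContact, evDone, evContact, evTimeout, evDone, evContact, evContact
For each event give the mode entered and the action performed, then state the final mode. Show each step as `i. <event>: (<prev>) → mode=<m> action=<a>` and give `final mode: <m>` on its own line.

final mode: Retreat

1. evStop: (Hold) → mode=Retreat action=arm_retract
2. evContact: (Retreat) → mode=Hold action=spin_cw
3. evDone: (Hold) → mode=Hold action=arm_retract
4. evContact: (Hold) → mode=Recover action=arm_retract
5. evTimeout: (Recover) → mode=Hold action=motors_off
6. evDone: (Hold) → mode=Hold action=arm_retract
7. evContact: (Hold) → mode=Recover action=arm_retract
8. evContact: (Recover) → mode=Retreat action=spin_cw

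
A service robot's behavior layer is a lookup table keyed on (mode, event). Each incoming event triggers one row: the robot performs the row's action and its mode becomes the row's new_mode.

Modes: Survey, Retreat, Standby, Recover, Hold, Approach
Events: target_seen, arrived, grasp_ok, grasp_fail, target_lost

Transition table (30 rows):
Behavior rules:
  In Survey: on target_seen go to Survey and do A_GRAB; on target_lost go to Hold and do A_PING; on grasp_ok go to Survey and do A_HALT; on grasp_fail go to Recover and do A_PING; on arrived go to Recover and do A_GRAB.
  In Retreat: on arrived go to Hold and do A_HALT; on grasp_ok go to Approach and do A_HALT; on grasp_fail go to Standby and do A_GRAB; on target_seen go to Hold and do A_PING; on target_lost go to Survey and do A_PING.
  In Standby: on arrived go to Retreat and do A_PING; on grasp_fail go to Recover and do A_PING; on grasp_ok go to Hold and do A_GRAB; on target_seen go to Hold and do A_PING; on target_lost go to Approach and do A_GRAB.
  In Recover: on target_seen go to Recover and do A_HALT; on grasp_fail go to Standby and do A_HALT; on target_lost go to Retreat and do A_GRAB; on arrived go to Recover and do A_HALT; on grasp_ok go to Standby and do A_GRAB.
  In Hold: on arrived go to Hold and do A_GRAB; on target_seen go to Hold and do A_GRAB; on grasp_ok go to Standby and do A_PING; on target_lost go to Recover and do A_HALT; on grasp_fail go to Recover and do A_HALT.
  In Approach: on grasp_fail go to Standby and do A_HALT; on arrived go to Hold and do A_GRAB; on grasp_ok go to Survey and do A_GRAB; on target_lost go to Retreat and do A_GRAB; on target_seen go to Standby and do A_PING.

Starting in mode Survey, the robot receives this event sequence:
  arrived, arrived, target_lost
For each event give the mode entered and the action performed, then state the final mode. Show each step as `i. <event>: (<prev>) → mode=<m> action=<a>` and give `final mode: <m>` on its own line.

final mode: Retreat

1. arrived: (Survey) → mode=Recover action=A_GRAB
2. arrived: (Recover) → mode=Recover action=A_HALT
3. target_lost: (Recover) → mode=Retreat action=A_GRAB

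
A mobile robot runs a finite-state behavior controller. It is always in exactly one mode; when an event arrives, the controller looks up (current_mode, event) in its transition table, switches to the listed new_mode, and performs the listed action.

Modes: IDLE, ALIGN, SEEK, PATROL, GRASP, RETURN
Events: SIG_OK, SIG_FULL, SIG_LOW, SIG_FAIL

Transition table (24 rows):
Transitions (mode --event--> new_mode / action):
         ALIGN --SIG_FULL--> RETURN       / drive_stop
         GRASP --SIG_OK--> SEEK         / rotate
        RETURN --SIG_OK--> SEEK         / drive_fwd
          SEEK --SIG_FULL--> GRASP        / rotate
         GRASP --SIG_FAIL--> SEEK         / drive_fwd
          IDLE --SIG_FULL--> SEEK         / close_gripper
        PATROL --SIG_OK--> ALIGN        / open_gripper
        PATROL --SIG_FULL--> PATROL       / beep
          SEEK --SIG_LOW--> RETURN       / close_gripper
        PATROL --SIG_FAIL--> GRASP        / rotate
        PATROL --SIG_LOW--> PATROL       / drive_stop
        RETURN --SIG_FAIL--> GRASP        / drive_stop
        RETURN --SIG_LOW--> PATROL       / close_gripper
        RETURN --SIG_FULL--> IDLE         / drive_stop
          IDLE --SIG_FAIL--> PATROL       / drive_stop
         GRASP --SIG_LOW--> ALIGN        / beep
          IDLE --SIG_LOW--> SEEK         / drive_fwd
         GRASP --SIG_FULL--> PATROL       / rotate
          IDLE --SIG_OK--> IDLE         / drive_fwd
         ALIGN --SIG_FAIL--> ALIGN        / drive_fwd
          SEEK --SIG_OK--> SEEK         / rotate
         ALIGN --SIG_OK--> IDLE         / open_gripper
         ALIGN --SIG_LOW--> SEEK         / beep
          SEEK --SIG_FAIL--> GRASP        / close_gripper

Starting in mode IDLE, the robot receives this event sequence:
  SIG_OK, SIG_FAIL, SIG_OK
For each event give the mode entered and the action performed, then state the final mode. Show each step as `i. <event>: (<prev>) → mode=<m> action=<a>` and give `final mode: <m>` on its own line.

final mode: ALIGN

1. SIG_OK: (IDLE) → mode=IDLE action=drive_fwd
2. SIG_FAIL: (IDLE) → mode=PATROL action=drive_stop
3. SIG_OK: (PATROL) → mode=ALIGN action=open_gripper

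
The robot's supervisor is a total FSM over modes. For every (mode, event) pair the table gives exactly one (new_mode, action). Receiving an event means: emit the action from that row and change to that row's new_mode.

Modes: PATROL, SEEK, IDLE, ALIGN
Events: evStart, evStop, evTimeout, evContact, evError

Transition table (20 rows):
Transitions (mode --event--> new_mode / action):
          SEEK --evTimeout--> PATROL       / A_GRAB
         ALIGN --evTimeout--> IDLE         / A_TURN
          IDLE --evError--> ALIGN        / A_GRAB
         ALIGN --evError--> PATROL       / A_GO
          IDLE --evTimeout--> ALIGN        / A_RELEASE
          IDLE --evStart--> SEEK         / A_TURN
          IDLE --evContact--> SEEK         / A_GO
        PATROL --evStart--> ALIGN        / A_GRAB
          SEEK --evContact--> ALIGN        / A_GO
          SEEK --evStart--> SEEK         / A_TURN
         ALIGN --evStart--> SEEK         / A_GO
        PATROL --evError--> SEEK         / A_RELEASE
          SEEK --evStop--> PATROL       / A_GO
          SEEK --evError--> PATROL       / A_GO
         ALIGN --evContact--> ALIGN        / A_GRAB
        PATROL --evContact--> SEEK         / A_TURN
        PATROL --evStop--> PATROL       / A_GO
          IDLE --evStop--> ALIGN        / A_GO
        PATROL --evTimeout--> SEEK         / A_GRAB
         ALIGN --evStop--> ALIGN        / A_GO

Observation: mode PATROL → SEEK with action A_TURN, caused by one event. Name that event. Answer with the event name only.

evContact

try evStart: (PATROL, evStart) → (ALIGN, A_GRAB)
try evStop: (PATROL, evStop) → (PATROL, A_GO)
try evTimeout: (PATROL, evTimeout) → (SEEK, A_GRAB)
try evContact: (PATROL, evContact) → (SEEK, A_TURN)  ← matches
try evError: (PATROL, evError) → (SEEK, A_RELEASE)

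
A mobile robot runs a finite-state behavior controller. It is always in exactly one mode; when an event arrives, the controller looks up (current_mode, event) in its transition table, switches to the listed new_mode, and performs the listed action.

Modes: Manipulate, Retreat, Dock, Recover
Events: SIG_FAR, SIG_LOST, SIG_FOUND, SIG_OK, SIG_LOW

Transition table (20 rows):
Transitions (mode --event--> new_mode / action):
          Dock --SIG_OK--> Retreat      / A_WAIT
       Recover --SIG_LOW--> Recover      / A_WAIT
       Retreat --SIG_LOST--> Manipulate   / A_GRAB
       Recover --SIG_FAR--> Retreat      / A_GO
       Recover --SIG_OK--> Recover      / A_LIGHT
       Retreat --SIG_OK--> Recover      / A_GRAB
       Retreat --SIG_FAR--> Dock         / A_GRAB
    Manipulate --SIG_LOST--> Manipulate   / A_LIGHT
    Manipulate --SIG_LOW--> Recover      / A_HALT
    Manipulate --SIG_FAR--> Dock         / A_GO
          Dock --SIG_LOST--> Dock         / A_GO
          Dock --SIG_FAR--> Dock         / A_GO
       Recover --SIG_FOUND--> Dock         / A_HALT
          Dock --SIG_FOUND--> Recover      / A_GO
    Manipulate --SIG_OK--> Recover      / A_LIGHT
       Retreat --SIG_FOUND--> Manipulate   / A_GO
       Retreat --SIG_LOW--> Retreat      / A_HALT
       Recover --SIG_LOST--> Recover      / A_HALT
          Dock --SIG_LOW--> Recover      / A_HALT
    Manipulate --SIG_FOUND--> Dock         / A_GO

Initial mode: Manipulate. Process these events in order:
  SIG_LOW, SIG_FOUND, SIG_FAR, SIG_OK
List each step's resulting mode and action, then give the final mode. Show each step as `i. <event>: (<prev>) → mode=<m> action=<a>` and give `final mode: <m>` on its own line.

1. SIG_LOW: (Manipulate) → mode=Recover action=A_HALT
2. SIG_FOUND: (Recover) → mode=Dock action=A_HALT
3. SIG_FAR: (Dock) → mode=Dock action=A_GO
4. SIG_OK: (Dock) → mode=Retreat action=A_WAIT

final mode: Retreat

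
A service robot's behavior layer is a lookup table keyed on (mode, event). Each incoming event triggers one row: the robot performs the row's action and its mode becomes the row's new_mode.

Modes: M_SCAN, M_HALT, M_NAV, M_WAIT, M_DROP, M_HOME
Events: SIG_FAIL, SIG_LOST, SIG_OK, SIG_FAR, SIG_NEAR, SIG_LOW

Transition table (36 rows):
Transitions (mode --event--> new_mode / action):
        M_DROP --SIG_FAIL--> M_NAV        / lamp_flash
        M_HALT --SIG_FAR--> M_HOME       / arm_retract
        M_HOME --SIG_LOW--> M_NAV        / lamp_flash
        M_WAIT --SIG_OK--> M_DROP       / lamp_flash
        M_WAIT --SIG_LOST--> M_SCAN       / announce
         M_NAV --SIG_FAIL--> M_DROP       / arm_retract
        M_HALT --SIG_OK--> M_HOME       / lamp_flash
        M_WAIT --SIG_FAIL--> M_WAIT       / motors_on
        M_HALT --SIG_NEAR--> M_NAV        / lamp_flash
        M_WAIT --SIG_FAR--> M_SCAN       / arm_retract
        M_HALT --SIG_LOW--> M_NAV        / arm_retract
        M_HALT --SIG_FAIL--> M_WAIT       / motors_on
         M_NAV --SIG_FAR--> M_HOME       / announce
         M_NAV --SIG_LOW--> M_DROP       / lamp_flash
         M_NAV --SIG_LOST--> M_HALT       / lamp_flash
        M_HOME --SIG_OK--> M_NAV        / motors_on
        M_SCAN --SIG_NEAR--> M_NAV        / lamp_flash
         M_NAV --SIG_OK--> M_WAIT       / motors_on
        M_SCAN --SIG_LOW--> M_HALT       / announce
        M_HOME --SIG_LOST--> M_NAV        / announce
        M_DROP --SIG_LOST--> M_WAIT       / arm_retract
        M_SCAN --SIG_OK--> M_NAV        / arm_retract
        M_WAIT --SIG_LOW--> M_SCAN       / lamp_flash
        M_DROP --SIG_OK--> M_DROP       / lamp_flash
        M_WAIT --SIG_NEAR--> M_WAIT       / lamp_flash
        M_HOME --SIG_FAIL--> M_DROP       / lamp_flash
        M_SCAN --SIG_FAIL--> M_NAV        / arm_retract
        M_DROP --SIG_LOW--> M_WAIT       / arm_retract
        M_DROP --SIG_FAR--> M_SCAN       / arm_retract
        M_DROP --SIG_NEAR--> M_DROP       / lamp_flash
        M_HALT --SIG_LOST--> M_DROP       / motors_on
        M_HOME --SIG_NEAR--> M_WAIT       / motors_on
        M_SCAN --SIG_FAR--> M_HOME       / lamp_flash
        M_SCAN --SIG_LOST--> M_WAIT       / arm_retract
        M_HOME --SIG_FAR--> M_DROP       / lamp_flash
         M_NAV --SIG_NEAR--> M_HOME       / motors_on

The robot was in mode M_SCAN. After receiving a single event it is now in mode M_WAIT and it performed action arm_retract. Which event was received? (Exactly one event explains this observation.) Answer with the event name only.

SIG_LOST

try SIG_FAIL: (M_SCAN, SIG_FAIL) → (M_NAV, arm_retract)
try SIG_LOST: (M_SCAN, SIG_LOST) → (M_WAIT, arm_retract)  ← matches
try SIG_OK: (M_SCAN, SIG_OK) → (M_NAV, arm_retract)
try SIG_FAR: (M_SCAN, SIG_FAR) → (M_HOME, lamp_flash)
try SIG_NEAR: (M_SCAN, SIG_NEAR) → (M_NAV, lamp_flash)
try SIG_LOW: (M_SCAN, SIG_LOW) → (M_HALT, announce)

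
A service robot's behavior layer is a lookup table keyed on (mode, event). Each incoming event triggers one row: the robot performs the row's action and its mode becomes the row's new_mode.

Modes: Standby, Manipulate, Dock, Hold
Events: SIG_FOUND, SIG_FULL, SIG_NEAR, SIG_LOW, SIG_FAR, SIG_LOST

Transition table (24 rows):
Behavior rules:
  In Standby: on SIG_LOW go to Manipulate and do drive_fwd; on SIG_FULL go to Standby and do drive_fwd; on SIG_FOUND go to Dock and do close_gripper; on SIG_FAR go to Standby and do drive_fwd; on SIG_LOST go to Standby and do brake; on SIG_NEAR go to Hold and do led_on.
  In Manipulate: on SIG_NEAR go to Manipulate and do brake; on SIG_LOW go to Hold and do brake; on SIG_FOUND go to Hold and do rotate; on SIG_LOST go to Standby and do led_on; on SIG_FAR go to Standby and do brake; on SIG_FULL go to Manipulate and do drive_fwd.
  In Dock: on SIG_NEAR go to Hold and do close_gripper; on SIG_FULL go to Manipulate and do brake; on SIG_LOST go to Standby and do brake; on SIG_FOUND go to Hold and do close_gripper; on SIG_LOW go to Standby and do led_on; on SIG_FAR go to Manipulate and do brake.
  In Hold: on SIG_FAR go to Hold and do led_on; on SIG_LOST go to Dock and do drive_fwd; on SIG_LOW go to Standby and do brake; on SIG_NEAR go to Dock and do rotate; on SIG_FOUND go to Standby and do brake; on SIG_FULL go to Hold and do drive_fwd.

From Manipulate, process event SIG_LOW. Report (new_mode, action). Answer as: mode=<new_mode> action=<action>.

current mode = Manipulate; filter table to that mode:
  (Manipulate, SIG_NEAR) → (Manipulate, brake)
  (Manipulate, SIG_LOW) → (Hold, brake)  ← event matches
  (Manipulate, SIG_FOUND) → (Hold, rotate)
  (Manipulate, SIG_LOST) → (Standby, led_on)
  (Manipulate, SIG_FAR) → (Standby, brake)
  (Manipulate, SIG_FULL) → (Manipulate, drive_fwd)
event = SIG_LOW selects (Hold, brake)

mode=Hold action=brake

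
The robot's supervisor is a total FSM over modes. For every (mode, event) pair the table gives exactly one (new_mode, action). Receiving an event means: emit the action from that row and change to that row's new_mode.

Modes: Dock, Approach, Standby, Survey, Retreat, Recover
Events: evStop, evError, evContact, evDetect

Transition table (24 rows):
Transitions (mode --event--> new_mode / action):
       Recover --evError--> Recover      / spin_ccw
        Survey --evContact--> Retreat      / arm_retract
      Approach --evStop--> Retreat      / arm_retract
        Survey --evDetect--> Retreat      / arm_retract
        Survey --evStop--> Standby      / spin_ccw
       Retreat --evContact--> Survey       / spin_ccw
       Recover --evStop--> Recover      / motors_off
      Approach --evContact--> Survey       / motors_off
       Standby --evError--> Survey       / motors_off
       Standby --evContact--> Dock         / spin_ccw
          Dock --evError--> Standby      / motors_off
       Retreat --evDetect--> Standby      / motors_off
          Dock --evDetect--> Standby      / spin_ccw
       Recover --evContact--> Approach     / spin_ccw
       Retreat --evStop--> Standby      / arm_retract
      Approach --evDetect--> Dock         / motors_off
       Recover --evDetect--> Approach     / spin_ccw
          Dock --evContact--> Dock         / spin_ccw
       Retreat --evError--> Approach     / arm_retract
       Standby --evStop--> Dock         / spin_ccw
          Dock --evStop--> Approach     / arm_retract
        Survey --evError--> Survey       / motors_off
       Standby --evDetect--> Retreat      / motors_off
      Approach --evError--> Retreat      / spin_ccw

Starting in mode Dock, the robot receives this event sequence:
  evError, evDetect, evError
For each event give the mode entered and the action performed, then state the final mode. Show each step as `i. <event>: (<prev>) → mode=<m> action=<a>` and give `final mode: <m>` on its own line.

1. evError: (Dock) → mode=Standby action=motors_off
2. evDetect: (Standby) → mode=Retreat action=motors_off
3. evError: (Retreat) → mode=Approach action=arm_retract

final mode: Approach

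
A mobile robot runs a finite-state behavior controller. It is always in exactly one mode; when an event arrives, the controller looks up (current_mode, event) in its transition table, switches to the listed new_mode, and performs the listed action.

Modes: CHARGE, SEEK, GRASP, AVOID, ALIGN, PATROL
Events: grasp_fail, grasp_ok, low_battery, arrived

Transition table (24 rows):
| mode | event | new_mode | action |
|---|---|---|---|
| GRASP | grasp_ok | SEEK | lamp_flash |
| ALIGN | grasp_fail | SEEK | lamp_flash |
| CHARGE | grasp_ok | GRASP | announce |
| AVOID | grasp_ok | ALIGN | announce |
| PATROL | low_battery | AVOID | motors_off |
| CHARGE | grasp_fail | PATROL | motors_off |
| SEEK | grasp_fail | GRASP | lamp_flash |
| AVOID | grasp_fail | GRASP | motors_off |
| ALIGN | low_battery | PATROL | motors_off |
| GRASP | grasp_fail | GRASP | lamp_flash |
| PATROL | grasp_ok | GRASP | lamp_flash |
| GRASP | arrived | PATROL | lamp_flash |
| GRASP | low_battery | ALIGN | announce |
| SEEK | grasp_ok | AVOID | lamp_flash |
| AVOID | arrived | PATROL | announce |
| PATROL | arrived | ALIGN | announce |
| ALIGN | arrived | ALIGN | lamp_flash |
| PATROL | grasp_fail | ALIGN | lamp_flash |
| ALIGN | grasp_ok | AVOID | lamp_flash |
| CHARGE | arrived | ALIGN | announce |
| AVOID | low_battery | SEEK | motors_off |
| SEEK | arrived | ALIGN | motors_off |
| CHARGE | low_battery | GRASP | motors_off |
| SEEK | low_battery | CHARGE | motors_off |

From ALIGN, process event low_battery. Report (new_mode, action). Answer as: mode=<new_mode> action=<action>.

mode=PATROL action=motors_off

current mode = ALIGN; filter table to that mode:
  (ALIGN, grasp_fail) → (SEEK, lamp_flash)
  (ALIGN, low_battery) → (PATROL, motors_off)  ← event matches
  (ALIGN, arrived) → (ALIGN, lamp_flash)
  (ALIGN, grasp_ok) → (AVOID, lamp_flash)
event = low_battery selects (PATROL, motors_off)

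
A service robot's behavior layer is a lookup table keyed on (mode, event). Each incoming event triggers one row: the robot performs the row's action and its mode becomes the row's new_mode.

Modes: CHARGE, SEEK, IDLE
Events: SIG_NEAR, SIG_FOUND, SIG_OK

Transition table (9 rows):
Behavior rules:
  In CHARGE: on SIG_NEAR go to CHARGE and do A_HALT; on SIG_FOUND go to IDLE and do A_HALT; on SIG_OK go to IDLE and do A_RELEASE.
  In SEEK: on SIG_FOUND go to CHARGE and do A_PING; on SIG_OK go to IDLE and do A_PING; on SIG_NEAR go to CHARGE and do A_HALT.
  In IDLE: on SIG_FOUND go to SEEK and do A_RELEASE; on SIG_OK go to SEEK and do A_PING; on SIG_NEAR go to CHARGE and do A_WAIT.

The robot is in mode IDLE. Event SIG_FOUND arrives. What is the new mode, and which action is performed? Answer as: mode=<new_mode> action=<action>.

current mode = IDLE; filter table to that mode:
  (IDLE, SIG_FOUND) → (SEEK, A_RELEASE)  ← event matches
  (IDLE, SIG_OK) → (SEEK, A_PING)
  (IDLE, SIG_NEAR) → (CHARGE, A_WAIT)
event = SIG_FOUND selects (SEEK, A_RELEASE)

mode=SEEK action=A_RELEASE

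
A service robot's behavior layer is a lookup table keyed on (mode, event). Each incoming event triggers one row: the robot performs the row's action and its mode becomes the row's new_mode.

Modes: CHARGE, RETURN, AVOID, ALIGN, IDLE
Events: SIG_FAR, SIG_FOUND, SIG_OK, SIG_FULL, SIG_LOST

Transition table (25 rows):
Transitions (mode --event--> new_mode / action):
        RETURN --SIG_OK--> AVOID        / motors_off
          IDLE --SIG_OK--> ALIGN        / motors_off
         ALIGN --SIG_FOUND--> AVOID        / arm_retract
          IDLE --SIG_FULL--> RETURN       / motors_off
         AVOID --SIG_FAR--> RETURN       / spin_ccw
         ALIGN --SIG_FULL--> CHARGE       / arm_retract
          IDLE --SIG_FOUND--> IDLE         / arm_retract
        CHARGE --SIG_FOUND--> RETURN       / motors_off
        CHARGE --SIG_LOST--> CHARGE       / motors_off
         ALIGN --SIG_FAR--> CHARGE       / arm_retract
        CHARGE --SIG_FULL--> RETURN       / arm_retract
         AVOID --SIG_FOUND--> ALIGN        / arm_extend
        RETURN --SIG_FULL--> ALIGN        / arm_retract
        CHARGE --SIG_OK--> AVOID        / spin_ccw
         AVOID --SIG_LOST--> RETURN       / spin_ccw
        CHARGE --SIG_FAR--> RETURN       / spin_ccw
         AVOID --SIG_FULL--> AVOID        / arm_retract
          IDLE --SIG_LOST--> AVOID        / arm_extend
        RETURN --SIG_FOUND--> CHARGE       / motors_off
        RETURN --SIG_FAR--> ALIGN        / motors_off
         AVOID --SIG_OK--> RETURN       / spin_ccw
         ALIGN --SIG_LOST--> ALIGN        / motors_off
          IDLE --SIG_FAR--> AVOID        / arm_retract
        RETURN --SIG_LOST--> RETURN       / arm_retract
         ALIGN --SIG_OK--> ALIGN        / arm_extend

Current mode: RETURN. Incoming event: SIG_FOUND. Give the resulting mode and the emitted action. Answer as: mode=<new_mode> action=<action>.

current mode = RETURN; filter table to that mode:
  (RETURN, SIG_OK) → (AVOID, motors_off)
  (RETURN, SIG_FULL) → (ALIGN, arm_retract)
  (RETURN, SIG_FOUND) → (CHARGE, motors_off)  ← event matches
  (RETURN, SIG_FAR) → (ALIGN, motors_off)
  (RETURN, SIG_LOST) → (RETURN, arm_retract)
event = SIG_FOUND selects (CHARGE, motors_off)

mode=CHARGE action=motors_off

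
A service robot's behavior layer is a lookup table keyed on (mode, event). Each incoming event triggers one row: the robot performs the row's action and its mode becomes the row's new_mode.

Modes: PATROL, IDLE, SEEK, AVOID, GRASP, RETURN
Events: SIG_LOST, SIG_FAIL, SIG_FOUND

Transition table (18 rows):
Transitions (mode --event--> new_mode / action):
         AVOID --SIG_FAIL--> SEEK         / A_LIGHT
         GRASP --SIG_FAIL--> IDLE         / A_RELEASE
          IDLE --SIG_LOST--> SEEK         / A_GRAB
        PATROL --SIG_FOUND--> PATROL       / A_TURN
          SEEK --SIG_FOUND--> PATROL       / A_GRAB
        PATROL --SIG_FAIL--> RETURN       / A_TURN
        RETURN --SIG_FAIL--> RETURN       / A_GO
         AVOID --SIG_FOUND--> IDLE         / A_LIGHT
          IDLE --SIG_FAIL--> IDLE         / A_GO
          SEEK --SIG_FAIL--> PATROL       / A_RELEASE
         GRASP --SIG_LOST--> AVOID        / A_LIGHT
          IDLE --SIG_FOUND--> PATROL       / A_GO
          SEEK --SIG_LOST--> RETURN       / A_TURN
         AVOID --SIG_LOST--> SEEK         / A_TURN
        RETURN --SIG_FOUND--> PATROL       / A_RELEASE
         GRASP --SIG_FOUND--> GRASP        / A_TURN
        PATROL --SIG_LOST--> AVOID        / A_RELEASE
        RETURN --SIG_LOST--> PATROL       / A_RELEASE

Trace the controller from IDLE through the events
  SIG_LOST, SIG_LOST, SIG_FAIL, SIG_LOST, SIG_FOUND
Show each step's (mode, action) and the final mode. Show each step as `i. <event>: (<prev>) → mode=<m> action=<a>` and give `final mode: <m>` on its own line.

final mode: PATROL

1. SIG_LOST: (IDLE) → mode=SEEK action=A_GRAB
2. SIG_LOST: (SEEK) → mode=RETURN action=A_TURN
3. SIG_FAIL: (RETURN) → mode=RETURN action=A_GO
4. SIG_LOST: (RETURN) → mode=PATROL action=A_RELEASE
5. SIG_FOUND: (PATROL) → mode=PATROL action=A_TURN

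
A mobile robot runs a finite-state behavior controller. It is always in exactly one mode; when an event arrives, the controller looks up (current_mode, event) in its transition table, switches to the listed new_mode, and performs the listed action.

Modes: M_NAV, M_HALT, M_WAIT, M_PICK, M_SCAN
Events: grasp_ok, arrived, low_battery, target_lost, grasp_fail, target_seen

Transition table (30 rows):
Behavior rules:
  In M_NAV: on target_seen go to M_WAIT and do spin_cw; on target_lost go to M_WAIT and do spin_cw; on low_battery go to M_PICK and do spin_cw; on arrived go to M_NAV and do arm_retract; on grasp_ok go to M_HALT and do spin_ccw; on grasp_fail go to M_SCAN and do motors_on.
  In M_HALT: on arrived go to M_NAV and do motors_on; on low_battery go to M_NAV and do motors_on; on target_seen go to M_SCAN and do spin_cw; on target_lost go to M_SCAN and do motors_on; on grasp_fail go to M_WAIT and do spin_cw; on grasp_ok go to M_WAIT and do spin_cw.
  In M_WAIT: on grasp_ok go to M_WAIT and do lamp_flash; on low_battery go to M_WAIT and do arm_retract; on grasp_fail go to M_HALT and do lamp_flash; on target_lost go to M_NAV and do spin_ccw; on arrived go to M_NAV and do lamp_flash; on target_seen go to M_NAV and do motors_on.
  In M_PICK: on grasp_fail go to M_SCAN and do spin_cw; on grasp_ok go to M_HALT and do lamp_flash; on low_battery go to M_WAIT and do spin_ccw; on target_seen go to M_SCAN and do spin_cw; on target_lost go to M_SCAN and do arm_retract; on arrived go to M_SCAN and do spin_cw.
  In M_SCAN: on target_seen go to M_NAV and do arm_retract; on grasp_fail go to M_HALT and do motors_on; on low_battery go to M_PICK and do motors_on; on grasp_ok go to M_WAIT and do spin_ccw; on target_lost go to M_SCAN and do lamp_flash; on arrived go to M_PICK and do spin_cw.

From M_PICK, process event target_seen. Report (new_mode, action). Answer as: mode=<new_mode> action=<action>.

mode=M_SCAN action=spin_cw

current mode = M_PICK; filter table to that mode:
  (M_PICK, grasp_fail) → (M_SCAN, spin_cw)
  (M_PICK, grasp_ok) → (M_HALT, lamp_flash)
  (M_PICK, low_battery) → (M_WAIT, spin_ccw)
  (M_PICK, target_seen) → (M_SCAN, spin_cw)  ← event matches
  (M_PICK, target_lost) → (M_SCAN, arm_retract)
  (M_PICK, arrived) → (M_SCAN, spin_cw)
event = target_seen selects (M_SCAN, spin_cw)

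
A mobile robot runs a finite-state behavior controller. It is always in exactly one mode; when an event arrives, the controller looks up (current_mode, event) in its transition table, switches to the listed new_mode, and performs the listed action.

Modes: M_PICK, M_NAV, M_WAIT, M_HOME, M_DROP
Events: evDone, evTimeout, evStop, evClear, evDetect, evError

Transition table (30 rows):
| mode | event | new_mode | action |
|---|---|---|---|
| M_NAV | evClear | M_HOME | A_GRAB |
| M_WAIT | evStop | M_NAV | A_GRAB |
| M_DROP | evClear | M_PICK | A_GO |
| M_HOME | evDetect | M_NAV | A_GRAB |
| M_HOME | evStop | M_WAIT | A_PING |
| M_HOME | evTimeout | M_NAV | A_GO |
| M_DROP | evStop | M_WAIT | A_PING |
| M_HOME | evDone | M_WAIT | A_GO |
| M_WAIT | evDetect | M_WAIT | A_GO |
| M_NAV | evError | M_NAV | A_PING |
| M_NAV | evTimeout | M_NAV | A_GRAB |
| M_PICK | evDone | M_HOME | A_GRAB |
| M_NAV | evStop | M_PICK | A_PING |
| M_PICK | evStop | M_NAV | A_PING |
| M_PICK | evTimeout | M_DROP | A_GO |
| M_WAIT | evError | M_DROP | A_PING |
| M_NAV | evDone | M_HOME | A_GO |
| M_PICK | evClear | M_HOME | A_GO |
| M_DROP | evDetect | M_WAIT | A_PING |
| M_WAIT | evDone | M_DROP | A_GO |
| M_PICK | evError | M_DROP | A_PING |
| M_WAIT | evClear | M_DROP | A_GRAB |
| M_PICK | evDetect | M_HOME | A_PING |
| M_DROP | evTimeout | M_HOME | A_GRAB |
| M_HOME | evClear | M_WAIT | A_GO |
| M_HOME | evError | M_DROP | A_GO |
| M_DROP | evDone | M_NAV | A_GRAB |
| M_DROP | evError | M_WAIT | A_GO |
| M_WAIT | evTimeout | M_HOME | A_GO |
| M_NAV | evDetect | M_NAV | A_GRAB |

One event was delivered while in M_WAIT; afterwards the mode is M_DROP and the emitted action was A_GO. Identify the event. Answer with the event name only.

try evDone: (M_WAIT, evDone) → (M_DROP, A_GO)  ← matches
try evTimeout: (M_WAIT, evTimeout) → (M_HOME, A_GO)
try evStop: (M_WAIT, evStop) → (M_NAV, A_GRAB)
try evClear: (M_WAIT, evClear) → (M_DROP, A_GRAB)
try evDetect: (M_WAIT, evDetect) → (M_WAIT, A_GO)
try evError: (M_WAIT, evError) → (M_DROP, A_PING)

evDone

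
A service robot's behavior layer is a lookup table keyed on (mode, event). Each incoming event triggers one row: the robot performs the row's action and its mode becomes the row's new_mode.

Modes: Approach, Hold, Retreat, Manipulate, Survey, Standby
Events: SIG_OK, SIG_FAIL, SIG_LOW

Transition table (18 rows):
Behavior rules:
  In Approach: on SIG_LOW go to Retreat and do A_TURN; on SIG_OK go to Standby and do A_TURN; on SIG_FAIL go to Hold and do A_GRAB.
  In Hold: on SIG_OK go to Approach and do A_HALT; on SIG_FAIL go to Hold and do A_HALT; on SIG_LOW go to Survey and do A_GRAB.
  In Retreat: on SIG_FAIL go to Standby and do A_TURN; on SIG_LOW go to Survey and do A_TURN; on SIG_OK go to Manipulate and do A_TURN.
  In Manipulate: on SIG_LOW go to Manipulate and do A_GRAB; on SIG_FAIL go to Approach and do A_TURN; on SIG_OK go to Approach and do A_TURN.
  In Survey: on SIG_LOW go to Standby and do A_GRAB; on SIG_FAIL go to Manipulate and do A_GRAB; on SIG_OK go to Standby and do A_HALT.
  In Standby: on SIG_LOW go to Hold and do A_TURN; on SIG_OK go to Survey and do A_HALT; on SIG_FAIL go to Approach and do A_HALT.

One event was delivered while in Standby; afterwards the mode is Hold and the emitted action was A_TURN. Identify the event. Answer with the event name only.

SIG_LOW

try SIG_OK: (Standby, SIG_OK) → (Survey, A_HALT)
try SIG_FAIL: (Standby, SIG_FAIL) → (Approach, A_HALT)
try SIG_LOW: (Standby, SIG_LOW) → (Hold, A_TURN)  ← matches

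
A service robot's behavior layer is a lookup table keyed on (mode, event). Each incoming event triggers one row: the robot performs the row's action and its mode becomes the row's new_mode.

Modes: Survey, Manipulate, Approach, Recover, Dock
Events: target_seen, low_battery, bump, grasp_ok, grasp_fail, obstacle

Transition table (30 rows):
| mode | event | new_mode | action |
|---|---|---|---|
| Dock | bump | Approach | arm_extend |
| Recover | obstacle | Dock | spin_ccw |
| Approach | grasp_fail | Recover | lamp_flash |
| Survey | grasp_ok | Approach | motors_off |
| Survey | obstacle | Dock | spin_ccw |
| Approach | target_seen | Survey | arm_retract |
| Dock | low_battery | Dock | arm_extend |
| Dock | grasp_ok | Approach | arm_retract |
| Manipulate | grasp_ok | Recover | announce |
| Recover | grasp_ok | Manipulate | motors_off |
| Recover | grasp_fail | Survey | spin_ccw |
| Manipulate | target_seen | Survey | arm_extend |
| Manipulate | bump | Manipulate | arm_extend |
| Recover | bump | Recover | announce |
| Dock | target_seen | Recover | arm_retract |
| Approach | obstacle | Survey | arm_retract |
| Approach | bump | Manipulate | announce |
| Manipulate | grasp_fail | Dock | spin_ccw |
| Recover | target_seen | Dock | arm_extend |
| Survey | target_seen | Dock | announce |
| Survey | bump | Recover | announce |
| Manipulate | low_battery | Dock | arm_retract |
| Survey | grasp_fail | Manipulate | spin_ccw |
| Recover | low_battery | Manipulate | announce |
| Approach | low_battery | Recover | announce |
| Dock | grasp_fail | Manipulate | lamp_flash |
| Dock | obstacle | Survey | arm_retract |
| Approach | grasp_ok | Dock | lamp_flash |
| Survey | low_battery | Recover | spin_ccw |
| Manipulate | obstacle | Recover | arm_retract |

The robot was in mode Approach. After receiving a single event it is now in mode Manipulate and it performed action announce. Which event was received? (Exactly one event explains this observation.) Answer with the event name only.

bump

try target_seen: (Approach, target_seen) → (Survey, arm_retract)
try low_battery: (Approach, low_battery) → (Recover, announce)
try bump: (Approach, bump) → (Manipulate, announce)  ← matches
try grasp_ok: (Approach, grasp_ok) → (Dock, lamp_flash)
try grasp_fail: (Approach, grasp_fail) → (Recover, lamp_flash)
try obstacle: (Approach, obstacle) → (Survey, arm_retract)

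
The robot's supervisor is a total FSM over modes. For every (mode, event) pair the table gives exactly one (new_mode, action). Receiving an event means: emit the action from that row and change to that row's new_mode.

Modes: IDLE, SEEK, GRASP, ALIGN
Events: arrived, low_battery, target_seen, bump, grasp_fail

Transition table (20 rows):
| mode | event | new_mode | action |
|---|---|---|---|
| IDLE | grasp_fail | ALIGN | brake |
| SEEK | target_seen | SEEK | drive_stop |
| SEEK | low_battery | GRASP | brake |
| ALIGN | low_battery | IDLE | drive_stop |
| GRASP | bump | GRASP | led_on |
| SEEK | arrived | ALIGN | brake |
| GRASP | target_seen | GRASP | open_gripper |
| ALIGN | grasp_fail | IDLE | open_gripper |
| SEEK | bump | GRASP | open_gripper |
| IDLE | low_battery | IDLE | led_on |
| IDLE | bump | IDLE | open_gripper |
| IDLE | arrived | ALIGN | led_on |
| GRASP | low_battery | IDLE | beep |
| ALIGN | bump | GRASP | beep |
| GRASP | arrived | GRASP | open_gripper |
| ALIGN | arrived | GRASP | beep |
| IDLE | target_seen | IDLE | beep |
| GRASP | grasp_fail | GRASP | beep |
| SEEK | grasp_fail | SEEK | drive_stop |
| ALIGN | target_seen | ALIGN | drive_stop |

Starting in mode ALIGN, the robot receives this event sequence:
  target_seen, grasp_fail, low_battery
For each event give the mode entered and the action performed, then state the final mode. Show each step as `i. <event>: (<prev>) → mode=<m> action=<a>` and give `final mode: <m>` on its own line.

final mode: IDLE

1. target_seen: (ALIGN) → mode=ALIGN action=drive_stop
2. grasp_fail: (ALIGN) → mode=IDLE action=open_gripper
3. low_battery: (IDLE) → mode=IDLE action=led_on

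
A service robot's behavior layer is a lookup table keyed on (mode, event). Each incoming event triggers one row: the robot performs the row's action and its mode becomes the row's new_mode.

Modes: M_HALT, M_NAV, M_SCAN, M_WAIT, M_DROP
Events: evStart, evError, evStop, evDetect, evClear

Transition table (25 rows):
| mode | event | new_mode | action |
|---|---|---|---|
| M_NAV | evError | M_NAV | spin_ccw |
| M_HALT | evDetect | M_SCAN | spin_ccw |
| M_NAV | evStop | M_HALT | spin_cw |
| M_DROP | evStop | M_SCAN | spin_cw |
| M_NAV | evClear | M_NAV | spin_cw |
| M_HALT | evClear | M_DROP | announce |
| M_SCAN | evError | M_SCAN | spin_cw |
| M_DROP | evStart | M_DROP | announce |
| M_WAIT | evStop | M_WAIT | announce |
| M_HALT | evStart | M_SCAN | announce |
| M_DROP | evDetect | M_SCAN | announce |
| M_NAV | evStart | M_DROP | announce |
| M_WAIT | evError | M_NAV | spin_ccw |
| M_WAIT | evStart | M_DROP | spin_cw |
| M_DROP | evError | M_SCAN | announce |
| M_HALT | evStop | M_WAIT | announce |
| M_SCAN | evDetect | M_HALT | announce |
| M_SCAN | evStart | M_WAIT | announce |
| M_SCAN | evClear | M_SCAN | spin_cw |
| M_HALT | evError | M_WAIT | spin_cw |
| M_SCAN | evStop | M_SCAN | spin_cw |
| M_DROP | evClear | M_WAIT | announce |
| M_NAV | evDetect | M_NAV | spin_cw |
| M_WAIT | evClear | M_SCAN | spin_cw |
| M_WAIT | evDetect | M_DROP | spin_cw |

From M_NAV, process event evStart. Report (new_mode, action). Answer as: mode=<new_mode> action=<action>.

mode=M_DROP action=announce

current mode = M_NAV; filter table to that mode:
  (M_NAV, evError) → (M_NAV, spin_ccw)
  (M_NAV, evStop) → (M_HALT, spin_cw)
  (M_NAV, evClear) → (M_NAV, spin_cw)
  (M_NAV, evStart) → (M_DROP, announce)  ← event matches
  (M_NAV, evDetect) → (M_NAV, spin_cw)
event = evStart selects (M_DROP, announce)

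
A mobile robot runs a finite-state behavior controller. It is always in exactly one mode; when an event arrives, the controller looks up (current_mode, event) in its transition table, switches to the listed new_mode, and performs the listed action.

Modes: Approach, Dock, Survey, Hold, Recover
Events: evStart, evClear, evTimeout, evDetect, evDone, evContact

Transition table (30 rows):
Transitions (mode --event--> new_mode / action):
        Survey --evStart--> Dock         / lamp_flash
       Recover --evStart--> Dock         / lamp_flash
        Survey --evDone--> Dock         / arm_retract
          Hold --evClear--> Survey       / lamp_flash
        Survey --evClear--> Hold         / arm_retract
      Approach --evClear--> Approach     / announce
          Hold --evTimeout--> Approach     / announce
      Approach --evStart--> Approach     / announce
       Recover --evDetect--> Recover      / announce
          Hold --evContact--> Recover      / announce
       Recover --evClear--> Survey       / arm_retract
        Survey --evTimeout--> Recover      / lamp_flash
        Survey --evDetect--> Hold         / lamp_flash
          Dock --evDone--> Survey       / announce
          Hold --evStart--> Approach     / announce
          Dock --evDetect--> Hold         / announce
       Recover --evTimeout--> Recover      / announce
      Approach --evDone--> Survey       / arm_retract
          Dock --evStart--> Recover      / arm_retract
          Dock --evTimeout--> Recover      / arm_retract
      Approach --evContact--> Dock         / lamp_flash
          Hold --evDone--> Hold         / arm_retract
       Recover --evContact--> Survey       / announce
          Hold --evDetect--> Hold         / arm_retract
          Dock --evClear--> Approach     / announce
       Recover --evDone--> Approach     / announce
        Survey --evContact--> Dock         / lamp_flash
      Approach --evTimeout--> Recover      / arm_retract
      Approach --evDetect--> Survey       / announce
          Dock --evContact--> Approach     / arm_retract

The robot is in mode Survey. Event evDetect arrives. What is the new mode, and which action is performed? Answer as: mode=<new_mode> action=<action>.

current mode = Survey; filter table to that mode:
  (Survey, evStart) → (Dock, lamp_flash)
  (Survey, evDone) → (Dock, arm_retract)
  (Survey, evClear) → (Hold, arm_retract)
  (Survey, evTimeout) → (Recover, lamp_flash)
  (Survey, evDetect) → (Hold, lamp_flash)  ← event matches
  (Survey, evContact) → (Dock, lamp_flash)
event = evDetect selects (Hold, lamp_flash)

mode=Hold action=lamp_flash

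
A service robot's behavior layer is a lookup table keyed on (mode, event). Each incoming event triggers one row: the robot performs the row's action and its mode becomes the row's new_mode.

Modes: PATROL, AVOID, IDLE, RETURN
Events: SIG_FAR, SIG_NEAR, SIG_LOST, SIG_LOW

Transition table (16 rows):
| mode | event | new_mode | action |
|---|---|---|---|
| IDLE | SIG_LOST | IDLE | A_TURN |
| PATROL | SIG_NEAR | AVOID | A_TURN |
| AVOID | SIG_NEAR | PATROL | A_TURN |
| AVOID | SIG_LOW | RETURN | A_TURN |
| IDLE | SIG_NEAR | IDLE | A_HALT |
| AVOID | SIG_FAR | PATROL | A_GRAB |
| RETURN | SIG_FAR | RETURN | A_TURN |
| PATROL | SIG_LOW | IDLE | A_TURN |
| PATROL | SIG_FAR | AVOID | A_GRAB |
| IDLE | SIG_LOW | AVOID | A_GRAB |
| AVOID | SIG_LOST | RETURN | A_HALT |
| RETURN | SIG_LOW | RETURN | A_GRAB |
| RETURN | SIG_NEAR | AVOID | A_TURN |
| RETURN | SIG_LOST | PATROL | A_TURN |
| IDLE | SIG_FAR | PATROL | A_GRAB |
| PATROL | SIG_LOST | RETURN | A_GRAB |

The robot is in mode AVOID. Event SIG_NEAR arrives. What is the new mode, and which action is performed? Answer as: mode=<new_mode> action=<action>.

current mode = AVOID; filter table to that mode:
  (AVOID, SIG_NEAR) → (PATROL, A_TURN)  ← event matches
  (AVOID, SIG_LOW) → (RETURN, A_TURN)
  (AVOID, SIG_FAR) → (PATROL, A_GRAB)
  (AVOID, SIG_LOST) → (RETURN, A_HALT)
event = SIG_NEAR selects (PATROL, A_TURN)

mode=PATROL action=A_TURN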